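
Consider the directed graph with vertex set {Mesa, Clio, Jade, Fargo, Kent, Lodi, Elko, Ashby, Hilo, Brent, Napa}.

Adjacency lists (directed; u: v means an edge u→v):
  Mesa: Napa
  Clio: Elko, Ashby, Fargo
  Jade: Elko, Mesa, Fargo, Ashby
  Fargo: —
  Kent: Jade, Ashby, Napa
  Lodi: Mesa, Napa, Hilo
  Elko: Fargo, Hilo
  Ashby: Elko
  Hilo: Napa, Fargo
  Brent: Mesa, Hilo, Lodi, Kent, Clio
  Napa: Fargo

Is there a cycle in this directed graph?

No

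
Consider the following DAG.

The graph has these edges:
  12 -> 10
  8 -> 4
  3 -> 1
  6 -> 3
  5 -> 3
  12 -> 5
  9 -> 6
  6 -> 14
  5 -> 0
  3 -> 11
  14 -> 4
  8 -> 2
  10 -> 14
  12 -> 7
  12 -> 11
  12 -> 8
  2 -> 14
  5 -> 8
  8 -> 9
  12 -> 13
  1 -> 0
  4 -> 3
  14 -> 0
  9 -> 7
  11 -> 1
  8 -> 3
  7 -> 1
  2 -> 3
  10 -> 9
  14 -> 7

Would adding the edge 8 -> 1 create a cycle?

No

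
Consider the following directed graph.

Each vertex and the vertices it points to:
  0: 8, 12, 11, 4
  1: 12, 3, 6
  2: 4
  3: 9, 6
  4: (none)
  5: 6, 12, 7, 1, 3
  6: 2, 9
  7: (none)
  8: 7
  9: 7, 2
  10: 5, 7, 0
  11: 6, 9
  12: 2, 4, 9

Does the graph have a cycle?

DFS with white/gray/black marking, starting from 11:
11 gray
  6 gray
    2 gray
      4 gray
      4 black
    2 black
    9 gray
      7 gray
      7 black
      9→2: 2 black — skip
    9 black
  6 black
  11→9: 9 black — skip
11 black
0 gray
  8 gray
    8→7: 7 black — skip
  8 black
  12 gray
    12→2: 2 black — skip
    12→4: 4 black — skip
    12→9: 9 black — skip
  12 black
  0→11: 11 black — skip
  0→4: 4 black — skip
0 black
1 gray
  1→12: 12 black — skip
  3 gray
    3→9: 9 black — skip
    3→6: 6 black — skip
  3 black
  1→6: 6 black — skip
1 black
5 gray
  5→6: 6 black — skip
  5→12: 12 black — skip
  5→7: 7 black — skip
  5→1: 1 black — skip
  5→3: 3 black — skip
5 black
10 gray
  10→5: 5 black — skip
  10→7: 7 black — skip
  10→0: 0 black — skip
10 black
Every edge goes to a white or black vertex — no back edge, so the graph is acyclic.

No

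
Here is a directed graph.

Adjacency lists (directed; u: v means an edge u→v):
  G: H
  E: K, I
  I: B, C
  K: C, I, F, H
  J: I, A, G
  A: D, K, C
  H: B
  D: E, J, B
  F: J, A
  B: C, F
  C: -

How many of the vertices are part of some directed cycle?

10

A vertex is on a directed cycle iff it belongs to a strongly connected component of size ≥ 2 (or has a self-loop).
The vertices on cycles are {A, B, D, E, F, G, H, I, J, K} — 10 in total.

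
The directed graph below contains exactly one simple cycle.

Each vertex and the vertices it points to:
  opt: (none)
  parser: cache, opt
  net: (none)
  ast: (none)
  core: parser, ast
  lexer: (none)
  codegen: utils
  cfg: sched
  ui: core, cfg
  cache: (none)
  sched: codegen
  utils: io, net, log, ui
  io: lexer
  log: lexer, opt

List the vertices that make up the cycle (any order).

ui, cfg, sched, utils, codegen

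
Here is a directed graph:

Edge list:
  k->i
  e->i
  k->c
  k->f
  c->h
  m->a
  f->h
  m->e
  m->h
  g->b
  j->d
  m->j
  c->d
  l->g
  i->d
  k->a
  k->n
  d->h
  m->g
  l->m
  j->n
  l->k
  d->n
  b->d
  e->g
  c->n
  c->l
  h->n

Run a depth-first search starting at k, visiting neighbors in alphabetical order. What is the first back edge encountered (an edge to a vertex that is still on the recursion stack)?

l→k

DFS from k (visiting neighbors in alphabetical order); mark gray on enter, black on exit:
k gray
  a gray
  a black
  c gray
    d gray
      h gray
        n gray
        n black
      h black
      d→n: n black — skip
    d black
    c→h: h black — skip
    l gray
      g gray
        b gray
          b→d: d black — skip
        b black
      g black
      l→k: k is gray → back edge
First back edge: l → k.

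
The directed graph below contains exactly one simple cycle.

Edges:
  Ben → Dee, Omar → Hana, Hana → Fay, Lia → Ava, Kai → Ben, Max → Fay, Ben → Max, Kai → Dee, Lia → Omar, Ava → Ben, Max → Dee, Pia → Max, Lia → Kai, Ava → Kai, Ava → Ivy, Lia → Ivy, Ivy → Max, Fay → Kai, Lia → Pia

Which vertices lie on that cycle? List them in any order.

Ben, Fay, Kai, Max

DFS with gray/black marking from Max:
Max gray
  Dee gray
  Dee black
  Fay gray
    Kai gray
      Ben gray
        Ben→Max: Max is gray → back edge
Back edge closes the cycle Max → Fay → Kai → Ben → Max; its vertices are {Ben, Fay, Kai, Max}.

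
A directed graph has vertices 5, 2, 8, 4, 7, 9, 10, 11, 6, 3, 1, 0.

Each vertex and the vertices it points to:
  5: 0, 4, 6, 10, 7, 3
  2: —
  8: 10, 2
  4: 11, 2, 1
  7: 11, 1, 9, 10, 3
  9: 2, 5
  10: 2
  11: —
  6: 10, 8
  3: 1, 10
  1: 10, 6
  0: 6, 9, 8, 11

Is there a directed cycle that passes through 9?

9 is on a cycle iff 9 can reach itself via ≥1 edge.
9 → 5 → 0 → 9 — yes.

Yes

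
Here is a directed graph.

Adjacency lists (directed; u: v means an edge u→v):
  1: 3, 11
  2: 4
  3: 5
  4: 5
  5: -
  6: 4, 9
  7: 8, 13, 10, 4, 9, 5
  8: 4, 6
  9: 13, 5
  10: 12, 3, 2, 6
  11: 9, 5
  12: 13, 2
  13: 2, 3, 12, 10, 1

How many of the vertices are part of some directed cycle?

7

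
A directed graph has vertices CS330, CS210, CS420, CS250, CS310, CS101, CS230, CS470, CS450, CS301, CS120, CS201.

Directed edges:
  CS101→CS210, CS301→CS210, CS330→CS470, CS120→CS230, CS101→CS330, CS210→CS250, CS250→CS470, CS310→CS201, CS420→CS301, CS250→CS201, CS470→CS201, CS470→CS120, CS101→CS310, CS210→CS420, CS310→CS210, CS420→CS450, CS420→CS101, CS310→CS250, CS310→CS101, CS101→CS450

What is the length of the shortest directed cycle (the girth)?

2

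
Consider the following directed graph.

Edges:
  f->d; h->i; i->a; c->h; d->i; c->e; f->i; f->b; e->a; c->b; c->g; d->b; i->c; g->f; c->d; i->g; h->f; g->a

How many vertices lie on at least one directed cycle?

A vertex is on a directed cycle iff it belongs to a strongly connected component of size ≥ 2 (or has a self-loop).
The vertices on cycles are {c, d, f, g, h, i} — 6 in total.

6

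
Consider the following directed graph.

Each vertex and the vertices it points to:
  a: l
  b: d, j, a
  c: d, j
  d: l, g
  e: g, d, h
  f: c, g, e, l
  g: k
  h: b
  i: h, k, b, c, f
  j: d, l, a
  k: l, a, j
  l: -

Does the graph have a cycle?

Yes

DFS with white/gray/black marking, starting from k:
k gray
  l gray
  l black
  a gray
    a→l: l black — skip
  a black
  j gray
    d gray
      d→l: l black — skip
      g gray
        g→k: k is gray → back edge
Back edge found, so a cycle exists: k → j → d → g → k.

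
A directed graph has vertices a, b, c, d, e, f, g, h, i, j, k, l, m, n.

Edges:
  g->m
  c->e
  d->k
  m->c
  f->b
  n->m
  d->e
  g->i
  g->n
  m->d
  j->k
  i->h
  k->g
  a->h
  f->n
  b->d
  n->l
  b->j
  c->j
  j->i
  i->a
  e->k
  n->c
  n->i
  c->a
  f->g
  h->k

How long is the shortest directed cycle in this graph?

For each vertex v, BFS finds the shortest path from v back to v.
The shortest such closed walk is g → m → d → k → g, length 4.

4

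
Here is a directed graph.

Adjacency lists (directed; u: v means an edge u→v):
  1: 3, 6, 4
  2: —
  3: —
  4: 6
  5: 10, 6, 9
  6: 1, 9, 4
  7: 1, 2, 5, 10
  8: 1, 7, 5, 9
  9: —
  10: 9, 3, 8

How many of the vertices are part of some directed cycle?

A vertex is on a directed cycle iff it belongs to a strongly connected component of size ≥ 2 (or has a self-loop).
The vertices on cycles are {1, 4, 5, 6, 7, 8, 10} — 7 in total.

7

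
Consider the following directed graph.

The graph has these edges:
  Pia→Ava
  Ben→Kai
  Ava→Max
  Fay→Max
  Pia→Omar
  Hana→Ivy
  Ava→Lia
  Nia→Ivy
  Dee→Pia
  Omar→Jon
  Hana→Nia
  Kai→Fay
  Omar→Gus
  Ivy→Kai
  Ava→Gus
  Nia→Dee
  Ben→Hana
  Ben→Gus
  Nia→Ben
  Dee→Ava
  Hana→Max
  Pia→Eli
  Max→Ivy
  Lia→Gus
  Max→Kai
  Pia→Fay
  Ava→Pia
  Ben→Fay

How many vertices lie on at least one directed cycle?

9

A vertex is on a directed cycle iff it belongs to a strongly connected component of size ≥ 2 (or has a self-loop).
The vertices on cycles are {Ava, Ben, Fay, Ivy, Kai, Max, Nia, Pia, Hana} — 9 in total.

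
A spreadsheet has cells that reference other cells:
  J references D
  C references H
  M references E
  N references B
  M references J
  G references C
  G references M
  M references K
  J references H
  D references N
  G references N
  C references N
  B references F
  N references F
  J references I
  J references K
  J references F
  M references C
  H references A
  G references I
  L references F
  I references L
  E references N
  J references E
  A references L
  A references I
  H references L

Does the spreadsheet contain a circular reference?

DFS with white/gray/black marking, starting from H:
H gray
  A gray
    I gray
      L gray
        F gray
        F black
      L black
    I black
    A→L: L black — skip
  A black
  H→L: L black — skip
H black
E gray
  N gray
    N→F: F black — skip
    B gray
      B→F: F black — skip
    B black
  N black
E black
C gray
  C→H: H black — skip
  C→N: N black — skip
C black
M gray
  M→C: C black — skip
  M→E: E black — skip
  K gray
  K black
  J gray
    D gray
      D→N: N black — skip
    D black
    J→I: I black — skip
    J→E: E black — skip
    J→H: H black — skip
    J→F: F black — skip
    J→K: K black — skip
  J black
M black
G gray
  G→C: C black — skip
  G→M: M black — skip
  G→I: I black — skip
  G→N: N black — skip
G black
Every edge goes to a white or black vertex — no back edge, so the graph is acyclic.

No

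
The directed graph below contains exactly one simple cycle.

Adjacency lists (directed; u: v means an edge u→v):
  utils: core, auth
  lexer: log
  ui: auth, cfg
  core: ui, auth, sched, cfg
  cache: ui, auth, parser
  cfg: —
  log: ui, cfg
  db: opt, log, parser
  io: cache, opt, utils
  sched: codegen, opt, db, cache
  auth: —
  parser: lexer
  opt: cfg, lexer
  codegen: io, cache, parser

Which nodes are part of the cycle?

DFS with gray/black marking from codegen:
codegen gray
  io gray
    cache gray
      ui gray
        auth gray
        auth black
        cfg gray
        cfg black
      ui black
      cache→auth: auth black — skip
      parser gray
        lexer gray
          log gray
            log→ui: ui black — skip
            log→cfg: cfg black — skip
          log black
        lexer black
      parser black
    cache black
    opt gray
      opt→cfg: cfg black — skip
      opt→lexer: lexer black — skip
    opt black
    utils gray
      core gray
        core→ui: ui black — skip
        core→auth: auth black — skip
        sched gray
          sched→codegen: codegen is gray → back edge
Back edge closes the cycle codegen → io → utils → core → sched → codegen; its vertices are {io, core, sched, utils, codegen}.

io, core, sched, utils, codegen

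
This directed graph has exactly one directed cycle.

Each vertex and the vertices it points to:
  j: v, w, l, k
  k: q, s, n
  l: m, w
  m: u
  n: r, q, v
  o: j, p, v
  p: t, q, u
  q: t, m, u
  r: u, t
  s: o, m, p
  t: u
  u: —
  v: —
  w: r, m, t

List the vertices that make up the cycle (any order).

j, k, o, s

DFS with gray/black marking from j:
j gray
  v gray
  v black
  w gray
    r gray
      u gray
      u black
      t gray
        t→u: u black — skip
      t black
    r black
    m gray
      m→u: u black — skip
    m black
    w→t: t black — skip
  w black
  l gray
    l→m: m black — skip
    l→w: w black — skip
  l black
  k gray
    q gray
      q→t: t black — skip
      q→m: m black — skip
      q→u: u black — skip
    q black
    s gray
      o gray
        o→j: j is gray → back edge
Back edge closes the cycle j → k → s → o → j; its vertices are {j, k, o, s}.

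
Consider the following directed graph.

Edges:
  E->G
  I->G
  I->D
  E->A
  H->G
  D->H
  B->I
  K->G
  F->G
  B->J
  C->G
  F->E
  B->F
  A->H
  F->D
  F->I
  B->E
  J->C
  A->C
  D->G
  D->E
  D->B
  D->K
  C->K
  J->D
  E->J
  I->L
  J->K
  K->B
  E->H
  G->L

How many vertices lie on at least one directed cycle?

9

A vertex is on a directed cycle iff it belongs to a strongly connected component of size ≥ 2 (or has a self-loop).
The vertices on cycles are {A, B, C, D, E, F, I, J, K} — 9 in total.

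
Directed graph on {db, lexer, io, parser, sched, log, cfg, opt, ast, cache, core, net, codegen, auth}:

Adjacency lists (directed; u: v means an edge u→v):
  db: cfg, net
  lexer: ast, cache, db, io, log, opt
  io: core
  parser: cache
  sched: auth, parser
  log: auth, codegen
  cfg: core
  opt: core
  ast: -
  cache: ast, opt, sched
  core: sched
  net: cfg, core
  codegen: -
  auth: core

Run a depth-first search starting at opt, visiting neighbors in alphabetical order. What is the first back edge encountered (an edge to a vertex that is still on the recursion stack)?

auth→core

DFS from opt (visiting neighbors in alphabetical order); mark gray on enter, black on exit:
opt gray
  core gray
    sched gray
      auth gray
        auth→core: core is gray → back edge
First back edge: auth → core.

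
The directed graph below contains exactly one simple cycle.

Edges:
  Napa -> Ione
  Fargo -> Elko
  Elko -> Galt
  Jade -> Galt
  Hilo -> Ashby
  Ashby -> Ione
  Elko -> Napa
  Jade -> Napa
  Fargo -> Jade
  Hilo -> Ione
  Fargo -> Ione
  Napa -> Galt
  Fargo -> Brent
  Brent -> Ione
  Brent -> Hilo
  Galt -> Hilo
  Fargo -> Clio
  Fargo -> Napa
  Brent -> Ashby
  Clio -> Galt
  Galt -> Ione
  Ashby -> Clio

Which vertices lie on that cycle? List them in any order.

DFS with gray/black marking from Ashby:
Ashby gray
  Ione gray
  Ione black
  Clio gray
    Galt gray
      Hilo gray
        Hilo→Ione: Ione black — skip
        Hilo→Ashby: Ashby is gray → back edge
Back edge closes the cycle Ashby → Clio → Galt → Hilo → Ashby; its vertices are {Clio, Galt, Hilo, Ashby}.

Clio, Galt, Hilo, Ashby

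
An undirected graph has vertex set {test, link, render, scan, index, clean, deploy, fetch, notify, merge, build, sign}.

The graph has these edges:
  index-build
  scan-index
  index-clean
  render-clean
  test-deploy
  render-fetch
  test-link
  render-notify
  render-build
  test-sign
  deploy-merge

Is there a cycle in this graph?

Yes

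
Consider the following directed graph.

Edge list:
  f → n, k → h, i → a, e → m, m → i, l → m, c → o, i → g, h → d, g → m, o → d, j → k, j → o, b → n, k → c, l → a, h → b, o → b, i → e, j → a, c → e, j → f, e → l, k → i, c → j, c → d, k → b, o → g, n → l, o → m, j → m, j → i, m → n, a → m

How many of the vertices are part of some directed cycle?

10

A vertex is on a directed cycle iff it belongs to a strongly connected component of size ≥ 2 (or has a self-loop).
The vertices on cycles are {a, c, e, g, i, j, k, l, m, n} — 10 in total.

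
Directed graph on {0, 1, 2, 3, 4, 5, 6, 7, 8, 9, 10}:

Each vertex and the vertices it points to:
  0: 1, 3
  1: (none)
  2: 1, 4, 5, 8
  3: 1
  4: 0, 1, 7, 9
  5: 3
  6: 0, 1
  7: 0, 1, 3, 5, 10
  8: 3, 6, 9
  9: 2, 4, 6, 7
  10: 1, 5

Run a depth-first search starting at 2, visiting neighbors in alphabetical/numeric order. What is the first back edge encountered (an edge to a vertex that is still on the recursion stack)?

DFS from 2 (visiting neighbors in alphabetical/numeric order); mark gray on enter, black on exit:
2 gray
  1 gray
  1 black
  4 gray
    0 gray
      0→1: 1 black — skip
      3 gray
        3→1: 1 black — skip
      3 black
    0 black
    4→1: 1 black — skip
    7 gray
      7→0: 0 black — skip
      7→1: 1 black — skip
      7→3: 3 black — skip
      5 gray
        5→3: 3 black — skip
      5 black
      10 gray
        10→1: 1 black — skip
        10→5: 5 black — skip
      10 black
    7 black
    9 gray
      9→2: 2 is gray → back edge
First back edge: 9 → 2.

9→2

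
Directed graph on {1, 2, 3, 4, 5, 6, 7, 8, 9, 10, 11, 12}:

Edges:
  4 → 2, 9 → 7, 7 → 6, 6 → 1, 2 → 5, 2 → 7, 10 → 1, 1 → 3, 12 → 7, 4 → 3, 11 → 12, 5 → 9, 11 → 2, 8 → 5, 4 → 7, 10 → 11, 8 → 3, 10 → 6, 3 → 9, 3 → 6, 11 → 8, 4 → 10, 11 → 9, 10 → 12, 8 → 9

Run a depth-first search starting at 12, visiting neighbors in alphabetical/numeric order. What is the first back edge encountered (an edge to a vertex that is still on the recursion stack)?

DFS from 12 (visiting neighbors in alphabetical/numeric order); mark gray on enter, black on exit:
12 gray
  7 gray
    6 gray
      1 gray
        3 gray
          3→6: 6 is gray → back edge
First back edge: 3 → 6.

3→6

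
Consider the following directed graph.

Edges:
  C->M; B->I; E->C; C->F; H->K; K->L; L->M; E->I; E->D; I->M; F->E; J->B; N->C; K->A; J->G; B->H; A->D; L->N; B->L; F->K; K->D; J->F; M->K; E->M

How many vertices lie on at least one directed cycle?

8

A vertex is on a directed cycle iff it belongs to a strongly connected component of size ≥ 2 (or has a self-loop).
The vertices on cycles are {C, E, F, I, K, L, M, N} — 8 in total.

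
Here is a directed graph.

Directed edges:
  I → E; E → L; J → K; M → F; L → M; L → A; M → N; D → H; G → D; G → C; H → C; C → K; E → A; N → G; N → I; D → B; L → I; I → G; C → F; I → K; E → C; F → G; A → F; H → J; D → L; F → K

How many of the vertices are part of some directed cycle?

11

A vertex is on a directed cycle iff it belongs to a strongly connected component of size ≥ 2 (or has a self-loop).
The vertices on cycles are {A, C, D, E, F, G, H, I, L, M, N} — 11 in total.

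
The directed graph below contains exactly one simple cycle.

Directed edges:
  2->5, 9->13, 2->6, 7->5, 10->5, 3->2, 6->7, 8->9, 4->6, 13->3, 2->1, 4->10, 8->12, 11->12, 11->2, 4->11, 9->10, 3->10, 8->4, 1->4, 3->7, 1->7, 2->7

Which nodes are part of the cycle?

DFS with gray/black marking from 4:
4 gray
  10 gray
    5 gray
    5 black
  10 black
  6 gray
    7 gray
      7→5: 5 black — skip
    7 black
  6 black
  11 gray
    12 gray
    12 black
    2 gray
      2→5: 5 black — skip
      2→6: 6 black — skip
      2→7: 7 black — skip
      1 gray
        1→4: 4 is gray → back edge
Back edge closes the cycle 4 → 11 → 2 → 1 → 4; its vertices are {1, 2, 4, 11}.

1, 2, 4, 11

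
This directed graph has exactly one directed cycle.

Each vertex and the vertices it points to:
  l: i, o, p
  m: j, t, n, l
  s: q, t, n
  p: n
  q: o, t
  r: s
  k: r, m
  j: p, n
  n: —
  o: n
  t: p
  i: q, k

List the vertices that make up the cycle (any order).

i, k, l, m

DFS with gray/black marking from k:
k gray
  r gray
    s gray
      q gray
        o gray
          n gray
          n black
        o black
        t gray
          p gray
            p→n: n black — skip
          p black
        t black
      q black
      s→t: t black — skip
      s→n: n black — skip
    s black
  r black
  m gray
    j gray
      j→p: p black — skip
      j→n: n black — skip
    j black
    m→t: t black — skip
    m→n: n black — skip
    l gray
      i gray
        i→q: q black — skip
        i→k: k is gray → back edge
Back edge closes the cycle k → m → l → i → k; its vertices are {i, k, l, m}.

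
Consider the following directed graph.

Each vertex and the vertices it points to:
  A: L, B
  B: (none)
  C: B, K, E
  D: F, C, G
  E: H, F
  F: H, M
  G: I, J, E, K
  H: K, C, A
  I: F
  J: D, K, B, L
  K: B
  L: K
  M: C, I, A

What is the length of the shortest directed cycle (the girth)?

3

For each vertex v, BFS finds the shortest path from v back to v.
The shortest such closed walk is G → J → D → G, length 3.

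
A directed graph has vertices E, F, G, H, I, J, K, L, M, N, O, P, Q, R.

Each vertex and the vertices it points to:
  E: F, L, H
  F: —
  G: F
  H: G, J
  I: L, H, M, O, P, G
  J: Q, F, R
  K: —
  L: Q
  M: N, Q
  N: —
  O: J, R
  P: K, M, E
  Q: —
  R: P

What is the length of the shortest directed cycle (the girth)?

5

For each vertex v, BFS finds the shortest path from v back to v.
The shortest such closed walk is P → E → H → J → R → P, length 5.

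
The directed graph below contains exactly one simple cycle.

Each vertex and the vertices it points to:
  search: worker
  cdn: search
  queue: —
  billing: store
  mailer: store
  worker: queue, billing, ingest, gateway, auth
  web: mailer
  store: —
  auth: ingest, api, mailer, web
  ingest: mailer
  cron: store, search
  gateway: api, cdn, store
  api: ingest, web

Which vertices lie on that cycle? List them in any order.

DFS with gray/black marking from search:
search gray
  worker gray
    queue gray
    queue black
    billing gray
      store gray
      store black
    billing black
    ingest gray
      mailer gray
        mailer→store: store black — skip
      mailer black
    ingest black
    gateway gray
      api gray
        api→ingest: ingest black — skip
        web gray
          web→mailer: mailer black — skip
        web black
      api black
      cdn gray
        cdn→search: search is gray → back edge
Back edge closes the cycle search → worker → gateway → cdn → search; its vertices are {cdn, search, worker, gateway}.

cdn, search, worker, gateway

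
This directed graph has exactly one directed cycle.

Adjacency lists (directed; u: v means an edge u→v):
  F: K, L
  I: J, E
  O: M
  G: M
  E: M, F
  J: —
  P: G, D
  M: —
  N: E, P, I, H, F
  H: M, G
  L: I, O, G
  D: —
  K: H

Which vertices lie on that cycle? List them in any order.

E, F, I, L

DFS with gray/black marking from F:
F gray
  K gray
    H gray
      M gray
      M black
      G gray
        G→M: M black — skip
      G black
    H black
  K black
  L gray
    I gray
      J gray
      J black
      E gray
        E→M: M black — skip
        E→F: F is gray → back edge
Back edge closes the cycle F → L → I → E → F; its vertices are {E, F, I, L}.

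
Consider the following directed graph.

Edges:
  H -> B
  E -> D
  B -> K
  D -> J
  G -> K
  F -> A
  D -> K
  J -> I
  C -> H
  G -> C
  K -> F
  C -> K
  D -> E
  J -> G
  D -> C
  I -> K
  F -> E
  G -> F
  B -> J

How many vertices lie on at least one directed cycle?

10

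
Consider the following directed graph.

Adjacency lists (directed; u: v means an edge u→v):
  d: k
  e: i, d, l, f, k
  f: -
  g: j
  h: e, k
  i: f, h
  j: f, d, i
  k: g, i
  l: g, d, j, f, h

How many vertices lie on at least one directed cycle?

A vertex is on a directed cycle iff it belongs to a strongly connected component of size ≥ 2 (or has a self-loop).
The vertices on cycles are {d, e, g, h, i, j, k, l} — 8 in total.

8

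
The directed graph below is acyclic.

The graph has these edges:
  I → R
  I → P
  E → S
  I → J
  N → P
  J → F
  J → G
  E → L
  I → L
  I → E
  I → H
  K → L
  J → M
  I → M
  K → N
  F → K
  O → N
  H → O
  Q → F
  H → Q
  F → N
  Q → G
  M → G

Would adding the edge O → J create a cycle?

Adding O→J creates a cycle iff J can already reach O.
Explore from J: no path reaches O. The graph stays acyclic.

No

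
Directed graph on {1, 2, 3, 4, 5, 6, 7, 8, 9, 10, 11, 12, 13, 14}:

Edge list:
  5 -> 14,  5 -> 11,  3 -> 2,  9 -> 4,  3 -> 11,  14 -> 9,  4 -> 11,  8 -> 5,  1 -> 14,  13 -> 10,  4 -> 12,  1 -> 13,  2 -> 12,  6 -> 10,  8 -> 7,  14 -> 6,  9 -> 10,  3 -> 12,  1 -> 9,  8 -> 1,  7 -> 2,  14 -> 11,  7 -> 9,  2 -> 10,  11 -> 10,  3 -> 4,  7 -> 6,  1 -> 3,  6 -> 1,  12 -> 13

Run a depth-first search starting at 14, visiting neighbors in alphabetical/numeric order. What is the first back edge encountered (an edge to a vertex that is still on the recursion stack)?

1->14

DFS from 14 (visiting neighbors in alphabetical/numeric order); mark gray on enter, black on exit:
14 gray
  6 gray
    1 gray
      3 gray
        2 gray
          10 gray
          10 black
          12 gray
            13 gray
              13→10: 10 black — skip
            13 black
          12 black
        2 black
        4 gray
          11 gray
            11→10: 10 black — skip
          11 black
          4→12: 12 black — skip
        4 black
        3→11: 11 black — skip
        3→12: 12 black — skip
      3 black
      9 gray
        9→4: 4 black — skip
        9→10: 10 black — skip
      9 black
      1→13: 13 black — skip
      1→14: 14 is gray → back edge
First back edge: 1 → 14.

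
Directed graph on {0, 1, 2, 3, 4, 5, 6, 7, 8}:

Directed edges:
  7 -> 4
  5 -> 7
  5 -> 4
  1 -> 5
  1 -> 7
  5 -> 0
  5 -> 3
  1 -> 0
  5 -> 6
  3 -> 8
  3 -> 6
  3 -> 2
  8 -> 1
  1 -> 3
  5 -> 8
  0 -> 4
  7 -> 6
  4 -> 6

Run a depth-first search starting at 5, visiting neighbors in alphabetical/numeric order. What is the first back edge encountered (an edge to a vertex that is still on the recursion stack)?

DFS from 5 (visiting neighbors in alphabetical/numeric order); mark gray on enter, black on exit:
5 gray
  0 gray
    4 gray
      6 gray
      6 black
    4 black
  0 black
  3 gray
    2 gray
    2 black
    3→6: 6 black — skip
    8 gray
      1 gray
        1→0: 0 black — skip
        1→3: 3 is gray → back edge
First back edge: 1 → 3.

1->3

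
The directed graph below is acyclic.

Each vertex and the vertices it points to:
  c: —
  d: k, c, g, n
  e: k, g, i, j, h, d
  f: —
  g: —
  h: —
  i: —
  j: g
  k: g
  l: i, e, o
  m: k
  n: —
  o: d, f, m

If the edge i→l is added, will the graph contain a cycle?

Yes

Adding i→l creates a cycle iff l can already reach i.
Path from l: l → i.
So l → … → i → l is a cycle.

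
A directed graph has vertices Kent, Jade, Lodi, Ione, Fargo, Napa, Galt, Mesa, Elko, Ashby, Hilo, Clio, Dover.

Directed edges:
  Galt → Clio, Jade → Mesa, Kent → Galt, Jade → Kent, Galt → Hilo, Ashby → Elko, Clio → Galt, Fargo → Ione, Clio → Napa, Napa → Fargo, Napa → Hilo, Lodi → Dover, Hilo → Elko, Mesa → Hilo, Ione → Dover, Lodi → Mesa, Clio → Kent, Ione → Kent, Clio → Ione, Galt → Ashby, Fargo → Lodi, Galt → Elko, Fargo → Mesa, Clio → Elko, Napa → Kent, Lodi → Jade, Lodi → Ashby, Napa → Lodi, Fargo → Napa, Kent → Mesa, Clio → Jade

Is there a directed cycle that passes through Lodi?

Yes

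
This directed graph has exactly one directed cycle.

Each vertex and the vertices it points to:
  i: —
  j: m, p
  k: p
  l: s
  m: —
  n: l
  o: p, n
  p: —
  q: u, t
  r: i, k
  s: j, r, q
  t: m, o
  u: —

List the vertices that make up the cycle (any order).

l, n, o, q, s, t

DFS with gray/black marking from s:
s gray
  j gray
    m gray
    m black
    p gray
    p black
  j black
  r gray
    i gray
    i black
    k gray
      k→p: p black — skip
    k black
  r black
  q gray
    u gray
    u black
    t gray
      t→m: m black — skip
      o gray
        o→p: p black — skip
        n gray
          l gray
            l→s: s is gray → back edge
Back edge closes the cycle s → q → t → o → n → l → s; its vertices are {l, n, o, q, s, t}.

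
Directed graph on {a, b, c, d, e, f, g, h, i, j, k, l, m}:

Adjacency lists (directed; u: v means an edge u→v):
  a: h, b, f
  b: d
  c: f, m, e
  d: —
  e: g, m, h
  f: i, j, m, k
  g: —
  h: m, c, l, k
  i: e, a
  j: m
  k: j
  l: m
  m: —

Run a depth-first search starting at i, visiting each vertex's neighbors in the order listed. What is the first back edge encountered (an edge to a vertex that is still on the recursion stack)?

DFS from i (visiting each vertex's neighbors in the order listed); mark gray on enter, black on exit:
i gray
  e gray
    g gray
    g black
    m gray
    m black
    h gray
      h→m: m black — skip
      c gray
        f gray
          f→i: i is gray → back edge
First back edge: f → i.

f→i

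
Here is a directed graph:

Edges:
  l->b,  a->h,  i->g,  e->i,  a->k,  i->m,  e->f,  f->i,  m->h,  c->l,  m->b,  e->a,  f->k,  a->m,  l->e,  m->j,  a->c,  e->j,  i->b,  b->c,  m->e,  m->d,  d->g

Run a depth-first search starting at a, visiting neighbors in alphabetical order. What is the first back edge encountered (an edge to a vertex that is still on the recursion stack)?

DFS from a (visiting neighbors in alphabetical order); mark gray on enter, black on exit:
a gray
  c gray
    l gray
      b gray
        b→c: c is gray → back edge
First back edge: b → c.

b→c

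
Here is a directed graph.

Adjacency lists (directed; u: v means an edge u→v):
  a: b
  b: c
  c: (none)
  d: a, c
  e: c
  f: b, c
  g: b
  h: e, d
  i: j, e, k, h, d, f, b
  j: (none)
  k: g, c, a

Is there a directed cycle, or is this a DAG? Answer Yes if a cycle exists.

No

DFS with white/gray/black marking, starting from a:
a gray
  b gray
    c gray
    c black
  b black
a black
d gray
  d→a: a black — skip
  d→c: c black — skip
d black
e gray
  e→c: c black — skip
e black
f gray
  f→b: b black — skip
  f→c: c black — skip
f black
g gray
  g→b: b black — skip
g black
h gray
  h→e: e black — skip
  h→d: d black — skip
h black
i gray
  j gray
  j black
  i→e: e black — skip
  k gray
    k→g: g black — skip
    k→c: c black — skip
    k→a: a black — skip
  k black
  i→h: h black — skip
  i→d: d black — skip
  i→f: f black — skip
  i→b: b black — skip
i black
Every edge goes to a white or black vertex — no back edge, so the graph is acyclic.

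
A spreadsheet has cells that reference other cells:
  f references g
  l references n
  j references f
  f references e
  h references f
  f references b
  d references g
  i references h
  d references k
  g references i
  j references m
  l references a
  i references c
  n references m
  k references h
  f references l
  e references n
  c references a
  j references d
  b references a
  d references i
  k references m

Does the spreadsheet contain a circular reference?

DFS with white/gray/black marking, starting from e:
e gray
  n gray
    m gray
    m black
  n black
e black
a gray
a black
b gray
  b→a: a black — skip
b black
c gray
  c→a: a black — skip
c black
d gray
  g gray
    i gray
      h gray
        f gray
          f→b: b black — skip
          f→e: e black — skip
          l gray
            l→n: n black — skip
            l→a: a black — skip
          l black
          f→g: g is gray → back edge
Back edge found, so a cycle exists: g → i → h → f → g.

Yes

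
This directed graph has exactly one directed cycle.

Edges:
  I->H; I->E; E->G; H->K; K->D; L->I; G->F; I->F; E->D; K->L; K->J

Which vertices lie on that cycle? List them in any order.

H, I, K, L

DFS with gray/black marking from I:
I gray
  H gray
    K gray
      J gray
      J black
      D gray
      D black
      L gray
        L→I: I is gray → back edge
Back edge closes the cycle I → H → K → L → I; its vertices are {H, I, K, L}.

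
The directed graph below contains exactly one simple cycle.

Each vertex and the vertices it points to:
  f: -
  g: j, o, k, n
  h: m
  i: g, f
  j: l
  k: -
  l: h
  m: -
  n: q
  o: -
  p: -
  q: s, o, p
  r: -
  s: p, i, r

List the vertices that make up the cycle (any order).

g, i, n, q, s

DFS with gray/black marking from g:
g gray
  j gray
    l gray
      h gray
        m gray
        m black
      h black
    l black
  j black
  o gray
  o black
  k gray
  k black
  n gray
    q gray
      s gray
        p gray
        p black
        i gray
          i→g: g is gray → back edge
Back edge closes the cycle g → n → q → s → i → g; its vertices are {g, i, n, q, s}.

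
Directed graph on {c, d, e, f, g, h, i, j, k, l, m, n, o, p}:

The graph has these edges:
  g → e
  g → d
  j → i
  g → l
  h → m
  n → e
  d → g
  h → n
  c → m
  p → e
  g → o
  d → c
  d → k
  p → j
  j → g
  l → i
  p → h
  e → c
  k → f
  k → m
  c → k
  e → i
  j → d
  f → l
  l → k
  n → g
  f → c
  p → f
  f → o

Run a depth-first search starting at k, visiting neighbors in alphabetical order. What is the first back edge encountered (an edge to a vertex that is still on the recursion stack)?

DFS from k (visiting neighbors in alphabetical order); mark gray on enter, black on exit:
k gray
  f gray
    c gray
      c→k: k is gray → back edge
First back edge: c → k.

c→k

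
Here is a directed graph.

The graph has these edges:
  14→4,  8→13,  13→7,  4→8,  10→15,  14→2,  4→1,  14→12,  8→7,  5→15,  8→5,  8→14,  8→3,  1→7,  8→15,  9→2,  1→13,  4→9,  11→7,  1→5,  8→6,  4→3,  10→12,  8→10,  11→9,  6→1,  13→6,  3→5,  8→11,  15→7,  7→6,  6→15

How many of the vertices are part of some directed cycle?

9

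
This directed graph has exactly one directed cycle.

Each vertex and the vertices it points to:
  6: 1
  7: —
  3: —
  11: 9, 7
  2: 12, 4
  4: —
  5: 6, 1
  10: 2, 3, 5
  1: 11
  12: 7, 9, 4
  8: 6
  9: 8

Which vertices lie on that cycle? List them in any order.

1, 6, 8, 9, 11

DFS with gray/black marking from 1:
1 gray
  11 gray
    9 gray
      8 gray
        6 gray
          6→1: 1 is gray → back edge
Back edge closes the cycle 1 → 11 → 9 → 8 → 6 → 1; its vertices are {1, 6, 8, 9, 11}.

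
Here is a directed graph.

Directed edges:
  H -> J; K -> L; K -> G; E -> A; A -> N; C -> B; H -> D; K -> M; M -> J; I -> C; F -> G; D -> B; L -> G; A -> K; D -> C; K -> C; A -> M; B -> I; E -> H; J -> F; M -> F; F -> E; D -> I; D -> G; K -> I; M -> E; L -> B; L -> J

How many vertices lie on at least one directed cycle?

11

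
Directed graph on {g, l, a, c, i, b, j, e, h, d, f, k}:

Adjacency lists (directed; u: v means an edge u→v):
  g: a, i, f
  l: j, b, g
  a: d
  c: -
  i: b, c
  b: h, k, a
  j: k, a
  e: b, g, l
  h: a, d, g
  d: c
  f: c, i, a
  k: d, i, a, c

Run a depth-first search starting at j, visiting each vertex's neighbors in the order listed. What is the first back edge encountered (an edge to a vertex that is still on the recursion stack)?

DFS from j (visiting each vertex's neighbors in the order listed); mark gray on enter, black on exit:
j gray
  k gray
    d gray
      c gray
      c black
    d black
    i gray
      b gray
        h gray
          a gray
            a→d: d black — skip
          a black
          h→d: d black — skip
          g gray
            g→a: a black — skip
            g→i: i is gray → back edge
First back edge: g → i.

g->i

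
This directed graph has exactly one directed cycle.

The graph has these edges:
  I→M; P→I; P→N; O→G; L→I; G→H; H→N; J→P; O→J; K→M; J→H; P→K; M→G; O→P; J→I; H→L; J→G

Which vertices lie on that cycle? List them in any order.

G, H, I, L, M

DFS with gray/black marking from H:
H gray
  L gray
    I gray
      M gray
        G gray
          G→H: H is gray → back edge
Back edge closes the cycle H → L → I → M → G → H; its vertices are {G, H, I, L, M}.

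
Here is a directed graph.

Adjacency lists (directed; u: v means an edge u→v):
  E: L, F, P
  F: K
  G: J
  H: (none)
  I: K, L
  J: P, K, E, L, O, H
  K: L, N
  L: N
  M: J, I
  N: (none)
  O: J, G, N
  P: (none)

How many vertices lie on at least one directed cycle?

A vertex is on a directed cycle iff it belongs to a strongly connected component of size ≥ 2 (or has a self-loop).
The vertices on cycles are {G, J, O} — 3 in total.

3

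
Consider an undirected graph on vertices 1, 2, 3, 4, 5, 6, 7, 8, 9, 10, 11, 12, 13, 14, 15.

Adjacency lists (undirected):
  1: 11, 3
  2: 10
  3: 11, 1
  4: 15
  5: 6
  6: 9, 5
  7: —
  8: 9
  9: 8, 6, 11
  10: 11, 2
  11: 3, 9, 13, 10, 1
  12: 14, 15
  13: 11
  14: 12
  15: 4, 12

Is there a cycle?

Yes

DFS, tracking each vertex's parent; an edge to a visited non-parent vertex closes a cycle.
Start from 5:
visit 5 (parent –)
  visit 6 (parent 5)
    visit 9 (parent 6)
      visit 8 (parent 9)
        8–9: parent, skip
      9–6: parent, skip
      visit 11 (parent 9)
        visit 3 (parent 11)
          3–11: parent, skip
          visit 1 (parent 3)
            1–11: 11 visited and ≠ parent → cycle
Cycle: 11 – 3 – 1 – 11.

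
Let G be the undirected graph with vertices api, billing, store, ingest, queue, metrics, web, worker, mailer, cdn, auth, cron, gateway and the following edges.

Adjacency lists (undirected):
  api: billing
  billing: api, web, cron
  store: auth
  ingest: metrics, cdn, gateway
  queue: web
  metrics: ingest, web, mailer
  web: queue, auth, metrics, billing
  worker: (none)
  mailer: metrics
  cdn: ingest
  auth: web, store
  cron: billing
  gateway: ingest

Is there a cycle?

No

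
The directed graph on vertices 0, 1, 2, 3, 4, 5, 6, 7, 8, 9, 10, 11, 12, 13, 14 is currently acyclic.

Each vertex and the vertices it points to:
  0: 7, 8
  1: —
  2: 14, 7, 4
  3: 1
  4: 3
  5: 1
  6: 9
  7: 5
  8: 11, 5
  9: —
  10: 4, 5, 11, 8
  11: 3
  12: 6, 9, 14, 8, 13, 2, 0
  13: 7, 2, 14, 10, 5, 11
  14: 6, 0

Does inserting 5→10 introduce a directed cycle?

Adding 5→10 creates a cycle iff 10 can already reach 5.
Path from 10: 10 → 5.
So 10 → … → 5 → 10 is a cycle.

Yes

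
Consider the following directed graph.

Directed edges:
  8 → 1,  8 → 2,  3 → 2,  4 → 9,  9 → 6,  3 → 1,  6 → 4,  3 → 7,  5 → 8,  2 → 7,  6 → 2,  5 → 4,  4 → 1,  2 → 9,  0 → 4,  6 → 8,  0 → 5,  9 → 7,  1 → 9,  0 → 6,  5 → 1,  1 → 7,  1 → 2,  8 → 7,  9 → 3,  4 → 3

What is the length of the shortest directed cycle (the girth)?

3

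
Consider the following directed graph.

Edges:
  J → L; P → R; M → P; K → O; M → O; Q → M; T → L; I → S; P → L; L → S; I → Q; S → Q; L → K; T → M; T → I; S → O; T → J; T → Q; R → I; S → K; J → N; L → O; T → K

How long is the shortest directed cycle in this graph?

For each vertex v, BFS finds the shortest path from v back to v.
The shortest such closed walk is Q → M → P → L → S → Q, length 5.

5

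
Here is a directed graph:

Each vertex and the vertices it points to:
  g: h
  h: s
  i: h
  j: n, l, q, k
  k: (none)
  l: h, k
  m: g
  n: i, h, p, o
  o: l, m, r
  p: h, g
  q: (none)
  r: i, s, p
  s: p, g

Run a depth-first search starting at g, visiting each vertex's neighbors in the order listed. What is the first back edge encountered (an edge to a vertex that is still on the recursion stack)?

p→h

DFS from g (visiting each vertex's neighbors in the order listed); mark gray on enter, black on exit:
g gray
  h gray
    s gray
      p gray
        p→h: h is gray → back edge
First back edge: p → h.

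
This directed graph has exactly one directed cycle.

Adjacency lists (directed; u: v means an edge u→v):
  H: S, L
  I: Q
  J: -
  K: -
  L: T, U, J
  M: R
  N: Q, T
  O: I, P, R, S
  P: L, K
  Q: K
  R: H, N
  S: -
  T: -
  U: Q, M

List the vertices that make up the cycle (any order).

DFS with gray/black marking from R:
R gray
  H gray
    S gray
    S black
    L gray
      T gray
      T black
      U gray
        Q gray
          K gray
          K black
        Q black
        M gray
          M→R: R is gray → back edge
Back edge closes the cycle R → H → L → U → M → R; its vertices are {H, L, M, R, U}.

H, L, M, R, U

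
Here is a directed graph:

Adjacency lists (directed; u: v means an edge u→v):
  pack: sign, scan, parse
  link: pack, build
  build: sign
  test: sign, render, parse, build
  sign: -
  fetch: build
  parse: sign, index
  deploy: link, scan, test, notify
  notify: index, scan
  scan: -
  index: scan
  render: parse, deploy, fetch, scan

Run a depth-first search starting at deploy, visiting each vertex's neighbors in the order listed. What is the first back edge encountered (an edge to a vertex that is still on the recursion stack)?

DFS from deploy (visiting each vertex's neighbors in the order listed); mark gray on enter, black on exit:
deploy gray
  link gray
    pack gray
      sign gray
      sign black
      scan gray
      scan black
      parse gray
        parse→sign: sign black — skip
        index gray
          index→scan: scan black — skip
        index black
      parse black
    pack black
    build gray
      build→sign: sign black — skip
    build black
  link black
  deploy→scan: scan black — skip
  test gray
    test→sign: sign black — skip
    render gray
      render→parse: parse black — skip
      render→deploy: deploy is gray → back edge
First back edge: render → deploy.

render→deploy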